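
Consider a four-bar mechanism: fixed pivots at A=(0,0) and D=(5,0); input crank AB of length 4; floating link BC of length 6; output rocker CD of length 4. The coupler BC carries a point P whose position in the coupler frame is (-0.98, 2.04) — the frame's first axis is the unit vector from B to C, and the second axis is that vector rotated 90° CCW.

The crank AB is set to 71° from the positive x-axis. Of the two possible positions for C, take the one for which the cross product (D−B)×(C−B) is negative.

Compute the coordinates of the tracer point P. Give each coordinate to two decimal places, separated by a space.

A=(0,0), D=(5.00,0)
B = A + 4.00·(cos71°, sin71°) = (1.3023, 3.7821)
|BD| = 5.2894
circle(B,6.00) ∩ circle(D,4.00): a=4.5353, h=3.9283
  candidates: C₊=(7.2817,3.2854) cross=20.778; C₋=(1.6640,-2.2070) cross=-20.778
  mode - wants cross < 0 → take C=(1.6640,-2.2070) (cross=-20.778)
ex = (C−B)/|BC| = (0.0603,-0.9982); ey = (0.9982,0.0603)
P = B + -0.98·ex + 2.04·ey = (3.2795,4.8833)

3.28 4.88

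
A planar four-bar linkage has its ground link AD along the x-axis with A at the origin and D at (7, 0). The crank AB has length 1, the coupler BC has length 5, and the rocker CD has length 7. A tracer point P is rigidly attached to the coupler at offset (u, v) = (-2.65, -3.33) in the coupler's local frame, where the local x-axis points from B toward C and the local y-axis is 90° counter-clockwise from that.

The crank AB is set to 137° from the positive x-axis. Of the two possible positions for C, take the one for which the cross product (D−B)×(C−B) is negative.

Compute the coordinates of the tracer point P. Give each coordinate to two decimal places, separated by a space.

A=(0,0), D=(7.00,0)
B = A + 1.00·(cos137°, sin137°) = (-0.7314, 0.6820)
|BD| = 7.7614
circle(B,5.00) ∩ circle(D,7.00): a=2.3346, h=4.4215
  candidates: C₊=(1.9827,4.8813) cross=34.317; C₋=(1.2057,-3.9276) cross=-34.317
  mode - wants cross < 0 → take C=(1.2057,-3.9276) (cross=-34.317)
ex = (C−B)/|BC| = (0.3874,-0.9219); ey = (0.9219,0.3874)
P = B + -2.65·ex + -3.33·ey = (-4.8279,1.8350)

-4.83 1.84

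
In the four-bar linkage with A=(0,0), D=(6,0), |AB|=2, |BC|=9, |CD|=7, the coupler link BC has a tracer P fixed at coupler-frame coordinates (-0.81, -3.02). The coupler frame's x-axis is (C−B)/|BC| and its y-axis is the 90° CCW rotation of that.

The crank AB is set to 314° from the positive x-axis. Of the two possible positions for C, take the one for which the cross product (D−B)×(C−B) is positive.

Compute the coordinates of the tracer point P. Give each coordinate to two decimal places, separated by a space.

3.88 -3.33

A=(0,0), D=(6.00,0)
B = A + 2.00·(cos314°, sin314°) = (1.3893, -1.4387)
|BD| = 4.8299
circle(B,9.00) ∩ circle(D,7.00): a=5.7276, h=6.9422
  candidates: C₊=(4.7891,6.8945) cross=33.530; C₋=(8.9248,-6.3597) cross=-33.530
  mode + wants cross > 0 → take C=(4.7891,6.8945) (cross=33.530)
ex = (C−B)/|BC| = (0.3778,0.9259); ey = (-0.9259,0.3778)
P = B + -0.81·ex + -3.02·ey = (3.8796,-3.3295)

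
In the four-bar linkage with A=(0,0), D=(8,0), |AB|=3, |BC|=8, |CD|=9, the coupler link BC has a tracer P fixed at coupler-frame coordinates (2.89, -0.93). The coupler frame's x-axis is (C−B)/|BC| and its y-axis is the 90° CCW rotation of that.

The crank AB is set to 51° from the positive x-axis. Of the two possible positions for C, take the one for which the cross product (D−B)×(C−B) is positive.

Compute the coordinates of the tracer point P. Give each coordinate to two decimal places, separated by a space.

A=(0,0), D=(8.00,0)
B = A + 3.00·(cos51°, sin51°) = (1.8880, 2.3314)
|BD| = 6.5416
circle(B,8.00) ∩ circle(D,9.00): a=1.9714, h=7.7533
  candidates: C₊=(6.4932,8.8730) cross=50.719; C₋=(0.9666,-5.6153) cross=-50.719
  mode + wants cross > 0 → take C=(6.4932,8.8730) (cross=50.719)
ex = (C−B)/|BC| = (0.5757,0.8177); ey = (-0.8177,0.5757)
P = B + 2.89·ex + -0.93·ey = (4.3121,4.1592)

4.31 4.16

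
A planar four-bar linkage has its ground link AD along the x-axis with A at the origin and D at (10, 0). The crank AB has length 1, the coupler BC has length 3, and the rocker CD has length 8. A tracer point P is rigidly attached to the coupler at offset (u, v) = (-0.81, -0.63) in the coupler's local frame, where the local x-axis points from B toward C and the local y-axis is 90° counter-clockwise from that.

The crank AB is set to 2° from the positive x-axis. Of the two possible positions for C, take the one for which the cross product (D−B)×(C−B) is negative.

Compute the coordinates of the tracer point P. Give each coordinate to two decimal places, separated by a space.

0.06 0.44

A=(0,0), D=(10.00,0)
B = A + 1.00·(cos2°, sin2°) = (0.9994, 0.0349)
|BD| = 9.0007
circle(B,3.00) ∩ circle(D,8.00): a=1.4450, h=2.6291
  candidates: C₊=(2.4546,2.6583) cross=23.663; C₋=(2.4342,-2.5997) cross=-23.663
  mode - wants cross < 0 → take C=(2.4342,-2.5997) (cross=-23.663)
ex = (C−B)/|BC| = (0.4783,-0.8782); ey = (0.8782,0.4783)
P = B + -0.81·ex + -0.63·ey = (0.0587,0.4449)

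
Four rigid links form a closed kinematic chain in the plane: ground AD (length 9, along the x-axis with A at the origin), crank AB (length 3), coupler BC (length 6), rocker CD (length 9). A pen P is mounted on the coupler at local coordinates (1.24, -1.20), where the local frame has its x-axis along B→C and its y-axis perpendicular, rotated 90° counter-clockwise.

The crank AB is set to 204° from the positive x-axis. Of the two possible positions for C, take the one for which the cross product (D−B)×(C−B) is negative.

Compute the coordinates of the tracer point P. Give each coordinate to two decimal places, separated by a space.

-2.63 -2.94

A=(0,0), D=(9.00,0)
B = A + 3.00·(cos204°, sin204°) = (-2.7406, -1.2202)
|BD| = 11.8039
circle(B,6.00) ∩ circle(D,9.00): a=3.9958, h=4.4759
  candidates: C₊=(0.7710,3.6448) cross=52.833; C₋=(1.6964,-5.2591) cross=-52.833
  mode - wants cross < 0 → take C=(1.6964,-5.2591) (cross=-52.833)
ex = (C−B)/|BC| = (0.7395,-0.6731); ey = (0.6731,0.7395)
P = B + 1.24·ex + -1.20·ey = (-2.6314,-2.9423)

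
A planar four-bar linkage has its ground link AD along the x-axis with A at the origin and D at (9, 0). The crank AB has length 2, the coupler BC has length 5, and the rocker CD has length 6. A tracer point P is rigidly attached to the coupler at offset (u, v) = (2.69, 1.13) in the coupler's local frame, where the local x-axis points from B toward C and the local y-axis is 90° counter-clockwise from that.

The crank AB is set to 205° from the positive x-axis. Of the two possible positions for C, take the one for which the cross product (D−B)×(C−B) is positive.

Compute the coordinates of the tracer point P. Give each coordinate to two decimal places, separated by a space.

A=(0,0), D=(9.00,0)
B = A + 2.00·(cos205°, sin205°) = (-1.8126, -0.8452)
|BD| = 10.8456
circle(B,5.00) ∩ circle(D,6.00): a=4.9157, h=0.9144
  candidates: C₊=(3.0169,0.4494) cross=9.917; C₋=(3.1594,-1.3737) cross=-9.917
  mode + wants cross > 0 → take C=(3.0169,0.4494) (cross=9.917)
ex = (C−B)/|BC| = (0.9659,0.2589); ey = (-0.2589,0.9659)
P = B + 2.69·ex + 1.13·ey = (0.4930,0.9428)

0.49 0.94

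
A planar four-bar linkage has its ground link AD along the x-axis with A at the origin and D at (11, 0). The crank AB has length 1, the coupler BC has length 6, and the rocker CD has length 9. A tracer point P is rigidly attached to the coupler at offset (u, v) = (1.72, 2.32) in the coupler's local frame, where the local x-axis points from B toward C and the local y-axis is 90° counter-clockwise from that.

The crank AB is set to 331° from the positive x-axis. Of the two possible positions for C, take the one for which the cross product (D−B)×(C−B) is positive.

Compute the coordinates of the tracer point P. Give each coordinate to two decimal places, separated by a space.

A=(0,0), D=(11.00,0)
B = A + 1.00·(cos331°, sin331°) = (0.8746, -0.4848)
|BD| = 10.1370
circle(B,6.00) ∩ circle(D,9.00): a=2.8489, h=5.2805
  candidates: C₊=(3.4677,4.9259) cross=53.528; C₋=(3.9728,-5.6230) cross=-53.528
  mode + wants cross > 0 → take C=(3.4677,4.9259) (cross=53.528)
ex = (C−B)/|BC| = (0.4322,0.9018); ey = (-0.9018,0.4322)
P = B + 1.72·ex + 2.32·ey = (-0.4742,2.0689)

-0.47 2.07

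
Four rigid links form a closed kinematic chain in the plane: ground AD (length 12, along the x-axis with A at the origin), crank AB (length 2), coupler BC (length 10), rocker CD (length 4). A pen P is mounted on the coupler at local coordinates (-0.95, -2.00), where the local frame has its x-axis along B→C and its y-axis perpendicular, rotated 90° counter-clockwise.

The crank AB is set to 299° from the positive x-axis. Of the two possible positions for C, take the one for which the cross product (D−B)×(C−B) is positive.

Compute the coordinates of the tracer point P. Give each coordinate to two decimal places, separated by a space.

A=(0,0), D=(12.00,0)
B = A + 2.00·(cos299°, sin299°) = (0.9696, -1.7492)
|BD| = 11.1682
circle(B,10.00) ∩ circle(D,4.00): a=9.3448, h=3.5602
  candidates: C₊=(9.6414,3.2307) cross=39.761; C₋=(10.7567,-3.8019) cross=-39.761
  mode + wants cross > 0 → take C=(9.6414,3.2307) (cross=39.761)
ex = (C−B)/|BC| = (0.8672,0.4980); ey = (-0.4980,0.8672)
P = B + -0.95·ex + -2.00·ey = (1.1418,-3.9567)

1.14 -3.96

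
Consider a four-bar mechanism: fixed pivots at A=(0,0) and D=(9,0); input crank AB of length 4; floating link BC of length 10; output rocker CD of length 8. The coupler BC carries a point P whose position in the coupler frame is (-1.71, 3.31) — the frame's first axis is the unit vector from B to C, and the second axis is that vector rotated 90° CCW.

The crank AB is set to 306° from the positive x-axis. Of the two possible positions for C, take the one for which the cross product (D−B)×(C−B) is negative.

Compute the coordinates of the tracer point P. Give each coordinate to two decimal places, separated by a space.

2.28 0.49

A=(0,0), D=(9.00,0)
B = A + 4.00·(cos306°, sin306°) = (2.3511, -3.2361)
|BD| = 7.3946
circle(B,10.00) ∩ circle(D,8.00): a=6.1315, h=7.8997
  candidates: C₊=(4.4072,6.5503) cross=58.415; C₋=(11.3214,-7.6558) cross=-58.415
  mode - wants cross < 0 → take C=(11.3214,-7.6558) (cross=-58.415)
ex = (C−B)/|BC| = (0.8970,-0.4420); ey = (0.4420,0.8970)
P = B + -1.71·ex + 3.31·ey = (2.2801,0.4889)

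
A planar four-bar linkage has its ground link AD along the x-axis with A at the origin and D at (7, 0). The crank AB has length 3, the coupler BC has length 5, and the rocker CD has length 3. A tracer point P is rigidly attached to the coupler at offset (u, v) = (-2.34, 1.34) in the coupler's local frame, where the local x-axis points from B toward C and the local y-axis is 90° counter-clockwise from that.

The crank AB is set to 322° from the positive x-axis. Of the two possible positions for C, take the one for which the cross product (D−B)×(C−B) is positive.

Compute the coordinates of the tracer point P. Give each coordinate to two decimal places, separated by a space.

A=(0,0), D=(7.00,0)
B = A + 3.00·(cos322°, sin322°) = (2.3640, -1.8470)
|BD| = 4.9903
circle(B,5.00) ∩ circle(D,3.00): a=4.0983, h=2.8643
  candidates: C₊=(5.1112,2.3307) cross=14.294; C₋=(7.2314,-2.9911) cross=-14.294
  mode + wants cross > 0 → take C=(5.1112,2.3307) (cross=14.294)
ex = (C−B)/|BC| = (0.5494,0.8355); ey = (-0.8355,0.5494)
P = B + -2.34·ex + 1.34·ey = (-0.0413,-3.0659)

-0.04 -3.07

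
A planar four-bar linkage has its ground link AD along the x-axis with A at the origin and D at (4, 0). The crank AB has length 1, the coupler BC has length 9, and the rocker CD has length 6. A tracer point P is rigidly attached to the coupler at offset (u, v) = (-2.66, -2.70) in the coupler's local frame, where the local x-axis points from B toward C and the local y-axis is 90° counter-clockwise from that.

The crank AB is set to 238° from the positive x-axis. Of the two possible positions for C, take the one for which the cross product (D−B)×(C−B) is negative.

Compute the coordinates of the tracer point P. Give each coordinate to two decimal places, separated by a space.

-4.11 -2.08

A=(0,0), D=(4.00,0)
B = A + 1.00·(cos238°, sin238°) = (-0.5299, -0.8480)
|BD| = 4.6086
circle(B,9.00) ∩ circle(D,6.00): a=7.1865, h=5.4180
  candidates: C₊=(5.5368,5.7998) cross=24.969; C₋=(7.5308,-4.8511) cross=-24.969
  mode - wants cross < 0 → take C=(7.5308,-4.8511) (cross=-24.969)
ex = (C−B)/|BC| = (0.8956,-0.4448); ey = (0.4448,0.8956)
P = B + -2.66·ex + -2.70·ey = (-4.1132,-2.0831)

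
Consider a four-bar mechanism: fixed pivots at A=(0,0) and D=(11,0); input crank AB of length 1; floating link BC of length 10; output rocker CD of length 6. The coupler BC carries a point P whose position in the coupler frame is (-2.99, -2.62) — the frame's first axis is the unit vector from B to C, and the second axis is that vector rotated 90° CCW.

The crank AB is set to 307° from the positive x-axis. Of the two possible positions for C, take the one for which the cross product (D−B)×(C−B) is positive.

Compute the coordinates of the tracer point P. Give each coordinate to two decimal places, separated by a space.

A=(0,0), D=(11.00,0)
B = A + 1.00·(cos307°, sin307°) = (0.6018, -0.7986)
|BD| = 10.4288
circle(B,10.00) ∩ circle(D,6.00): a=8.2828, h=5.6031
  candidates: C₊=(8.4312,5.4223) cross=58.434; C₋=(9.2894,-5.7510) cross=-58.434
  mode + wants cross > 0 → take C=(8.4312,5.4223) (cross=58.434)
ex = (C−B)/|BC| = (0.7829,0.6221); ey = (-0.6221,0.7829)
P = B + -2.99·ex + -2.62·ey = (-0.1093,-4.7100)

-0.11 -4.71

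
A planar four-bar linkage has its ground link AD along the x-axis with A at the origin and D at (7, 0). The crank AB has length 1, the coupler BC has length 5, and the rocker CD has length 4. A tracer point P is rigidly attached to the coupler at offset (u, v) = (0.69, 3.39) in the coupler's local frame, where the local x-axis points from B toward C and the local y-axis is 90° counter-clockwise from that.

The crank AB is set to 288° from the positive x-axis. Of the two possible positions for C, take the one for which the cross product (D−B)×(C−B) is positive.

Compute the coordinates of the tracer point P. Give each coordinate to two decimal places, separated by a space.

-1.55 1.96

A=(0,0), D=(7.00,0)
B = A + 1.00·(cos288°, sin288°) = (0.3090, -0.9511)
|BD| = 6.7582
circle(B,5.00) ∩ circle(D,4.00): a=4.0450, h=2.9391
  candidates: C₊=(3.9001,2.5280) cross=19.863; C₋=(4.7273,-3.2917) cross=-19.863
  mode + wants cross > 0 → take C=(3.9001,2.5280) (cross=19.863)
ex = (C−B)/|BC| = (0.7182,0.6958); ey = (-0.6958,0.7182)
P = B + 0.69·ex + 3.39·ey = (-1.5542,1.9638)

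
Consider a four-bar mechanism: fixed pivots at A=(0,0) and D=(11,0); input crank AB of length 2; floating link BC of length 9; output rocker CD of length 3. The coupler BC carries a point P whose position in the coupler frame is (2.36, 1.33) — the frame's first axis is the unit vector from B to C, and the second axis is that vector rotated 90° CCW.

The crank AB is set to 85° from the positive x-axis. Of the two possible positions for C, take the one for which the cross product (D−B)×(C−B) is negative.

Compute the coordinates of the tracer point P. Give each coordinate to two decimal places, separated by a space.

2.87 2.28

A=(0,0), D=(11.00,0)
B = A + 2.00·(cos85°, sin85°) = (0.1743, 1.9924)
|BD| = 11.0075
circle(B,9.00) ∩ circle(D,3.00): a=8.7742, h=2.0031
  candidates: C₊=(9.1662,2.3743) cross=22.050; C₋=(8.4411,-1.5658) cross=-22.050
  mode - wants cross < 0 → take C=(8.4411,-1.5658) (cross=-22.050)
ex = (C−B)/|BC| = (0.9185,-0.3954); ey = (0.3954,0.9185)
P = B + 2.36·ex + 1.33·ey = (2.8679,2.2810)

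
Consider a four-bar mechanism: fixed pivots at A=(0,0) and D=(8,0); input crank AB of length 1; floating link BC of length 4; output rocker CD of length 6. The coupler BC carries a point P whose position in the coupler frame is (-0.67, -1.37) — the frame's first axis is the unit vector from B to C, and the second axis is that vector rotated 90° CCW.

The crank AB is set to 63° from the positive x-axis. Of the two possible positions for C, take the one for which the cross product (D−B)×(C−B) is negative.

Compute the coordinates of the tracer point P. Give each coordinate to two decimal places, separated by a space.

-1.06 0.74

A=(0,0), D=(8.00,0)
B = A + 1.00·(cos63°, sin63°) = (0.4540, 0.8910)
|BD| = 7.5984
circle(B,4.00) ∩ circle(D,6.00): a=2.4832, h=3.1359
  candidates: C₊=(3.2877,3.7141) cross=23.828; C₋=(2.5523,-2.5145) cross=-23.828
  mode - wants cross < 0 → take C=(2.5523,-2.5145) (cross=-23.828)
ex = (C−B)/|BC| = (0.5246,-0.8514); ey = (0.8514,0.5246)
P = B + -0.67·ex + -1.37·ey = (-1.0638,0.7428)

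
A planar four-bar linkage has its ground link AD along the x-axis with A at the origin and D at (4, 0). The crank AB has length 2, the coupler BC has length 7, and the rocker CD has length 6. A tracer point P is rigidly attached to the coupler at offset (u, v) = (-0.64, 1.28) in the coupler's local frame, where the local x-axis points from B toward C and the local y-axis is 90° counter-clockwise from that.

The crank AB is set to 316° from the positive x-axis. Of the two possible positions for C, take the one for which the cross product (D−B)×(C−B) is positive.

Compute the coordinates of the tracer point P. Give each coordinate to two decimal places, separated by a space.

0.12 -1.95

A=(0,0), D=(4.00,0)
B = A + 2.00·(cos316°, sin316°) = (1.4387, -1.3893)
|BD| = 2.9139
circle(B,7.00) ∩ circle(D,6.00): a=3.6876, h=5.9499
  candidates: C₊=(1.8433,5.5990) cross=17.337; C₋=(7.5171,-4.8611) cross=-17.337
  mode + wants cross > 0 → take C=(1.8433,5.5990) (cross=17.337)
ex = (C−B)/|BC| = (0.0578,0.9983); ey = (-0.9983,0.0578)
P = B + -0.64·ex + 1.28·ey = (0.1238,-1.9543)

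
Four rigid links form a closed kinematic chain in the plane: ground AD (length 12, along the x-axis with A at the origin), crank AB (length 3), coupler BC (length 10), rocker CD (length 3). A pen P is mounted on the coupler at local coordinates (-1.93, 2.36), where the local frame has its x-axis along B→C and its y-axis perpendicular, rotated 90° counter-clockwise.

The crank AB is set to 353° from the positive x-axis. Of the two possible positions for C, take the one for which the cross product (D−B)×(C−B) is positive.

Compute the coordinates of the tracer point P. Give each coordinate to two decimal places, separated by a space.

A=(0,0), D=(12.00,0)
B = A + 3.00·(cos353°, sin353°) = (2.9776, -0.3656)
|BD| = 9.0298
circle(B,10.00) ∩ circle(D,3.00): a=9.5538, h=2.9539
  candidates: C₊=(12.4040,2.9727) cross=26.673; C₋=(12.6432,-2.9302) cross=-26.673
  mode + wants cross > 0 → take C=(12.4040,2.9727) (cross=26.673)
ex = (C−B)/|BC| = (0.9426,0.3338); ey = (-0.3338,0.9426)
P = B + -1.93·ex + 2.36·ey = (0.3705,1.2147)

0.37 1.21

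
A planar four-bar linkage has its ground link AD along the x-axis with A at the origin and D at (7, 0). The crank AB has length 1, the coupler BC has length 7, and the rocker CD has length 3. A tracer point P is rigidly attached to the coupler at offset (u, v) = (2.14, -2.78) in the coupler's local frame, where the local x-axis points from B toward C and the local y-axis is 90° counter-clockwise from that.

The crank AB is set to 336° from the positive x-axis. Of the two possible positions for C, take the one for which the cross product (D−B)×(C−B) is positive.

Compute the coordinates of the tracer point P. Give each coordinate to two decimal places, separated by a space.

A=(0,0), D=(7.00,0)
B = A + 1.00·(cos336°, sin336°) = (0.9135, -0.4067)
|BD| = 6.1000
circle(B,7.00) ∩ circle(D,3.00): a=6.3287, h=2.9913
  candidates: C₊=(7.0287,2.9999) cross=18.247; C₋=(7.4276,-2.9694) cross=-18.247
  mode + wants cross > 0 → take C=(7.0287,2.9999) (cross=18.247)
ex = (C−B)/|BC| = (0.8736,0.4867); ey = (-0.4867,0.8736)
P = B + 2.14·ex + -2.78·ey = (4.1359,-1.7939)

4.14 -1.79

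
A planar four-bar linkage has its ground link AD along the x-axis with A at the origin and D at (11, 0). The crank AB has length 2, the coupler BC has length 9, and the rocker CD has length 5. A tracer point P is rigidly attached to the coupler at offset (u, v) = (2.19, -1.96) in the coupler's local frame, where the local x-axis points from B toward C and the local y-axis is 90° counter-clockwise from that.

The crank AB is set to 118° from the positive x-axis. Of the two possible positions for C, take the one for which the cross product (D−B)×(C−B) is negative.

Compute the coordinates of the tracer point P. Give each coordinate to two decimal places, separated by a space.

-0.03 -1.03

A=(0,0), D=(11.00,0)
B = A + 2.00·(cos118°, sin118°) = (-0.9389, 1.7659)
|BD| = 12.0688
circle(B,9.00) ∩ circle(D,5.00): a=8.3544, h=3.3471
  candidates: C₊=(7.8153,3.8546) cross=40.396; C₋=(6.8358,-2.7676) cross=-40.396
  mode - wants cross < 0 → take C=(6.8358,-2.7676) (cross=-40.396)
ex = (C−B)/|BC| = (0.8639,-0.5037); ey = (0.5037,0.8639)
P = B + 2.19·ex + -1.96·ey = (-0.0344,-1.0304)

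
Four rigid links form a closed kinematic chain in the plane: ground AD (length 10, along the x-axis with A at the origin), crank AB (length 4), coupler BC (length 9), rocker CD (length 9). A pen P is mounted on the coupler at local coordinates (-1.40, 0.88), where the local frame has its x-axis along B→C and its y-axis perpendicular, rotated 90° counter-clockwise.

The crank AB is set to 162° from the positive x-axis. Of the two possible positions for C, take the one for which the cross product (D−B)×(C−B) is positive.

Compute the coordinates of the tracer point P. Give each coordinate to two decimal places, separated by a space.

-5.46 1.17

A=(0,0), D=(10.00,0)
B = A + 4.00·(cos162°, sin162°) = (-3.8042, 1.2361)
|BD| = 13.8595
circle(B,9.00) ∩ circle(D,9.00): a=6.9297, h=5.7427
  candidates: C₊=(3.6101,6.3379) cross=79.591; C₋=(2.5857,-5.1018) cross=-79.591
  mode + wants cross > 0 → take C=(3.6101,6.3379) (cross=79.591)
ex = (C−B)/|BC| = (0.8238,0.5669); ey = (-0.5669,0.8238)
P = B + -1.40·ex + 0.88·ey = (-5.4564,1.1674)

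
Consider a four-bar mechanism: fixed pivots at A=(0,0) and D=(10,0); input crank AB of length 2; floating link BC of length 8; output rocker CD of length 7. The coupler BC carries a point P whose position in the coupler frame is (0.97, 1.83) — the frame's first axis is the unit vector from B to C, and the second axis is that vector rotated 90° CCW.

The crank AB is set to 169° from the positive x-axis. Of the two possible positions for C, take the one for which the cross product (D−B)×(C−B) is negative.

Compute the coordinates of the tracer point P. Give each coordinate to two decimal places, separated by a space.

A=(0,0), D=(10.00,0)
B = A + 2.00·(cos169°, sin169°) = (-1.9633, 0.3816)
|BD| = 11.9693
circle(B,8.00) ∩ circle(D,7.00): a=6.6113, h=4.5046
  candidates: C₊=(4.7883,4.6731) cross=53.917; C₋=(4.5010,-4.3314) cross=-53.917
  mode - wants cross < 0 → take C=(4.5010,-4.3314) (cross=-53.917)
ex = (C−B)/|BC| = (0.8080,-0.5891); ey = (0.5891,0.8080)
P = B + 0.97·ex + 1.83·ey = (-0.1013,1.2889)

-0.10 1.29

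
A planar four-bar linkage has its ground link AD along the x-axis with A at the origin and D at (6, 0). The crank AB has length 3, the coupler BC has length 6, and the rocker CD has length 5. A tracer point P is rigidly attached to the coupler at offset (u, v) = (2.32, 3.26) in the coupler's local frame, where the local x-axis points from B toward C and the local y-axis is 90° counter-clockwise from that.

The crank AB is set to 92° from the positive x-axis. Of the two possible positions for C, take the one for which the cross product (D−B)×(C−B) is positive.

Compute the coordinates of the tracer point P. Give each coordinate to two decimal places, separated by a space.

1.01 6.84

A=(0,0), D=(6.00,0)
B = A + 3.00·(cos92°, sin92°) = (-0.1047, 2.9982)
|BD| = 6.8012
circle(B,6.00) ∩ circle(D,5.00): a=4.2093, h=4.2757
  candidates: C₊=(5.5584,4.9805) cross=29.080; C₋=(1.7886,-2.6953) cross=-29.080
  mode + wants cross > 0 → take C=(5.5584,4.9805) (cross=29.080)
ex = (C−B)/|BC| = (0.9438,0.3304); ey = (-0.3304,0.9438)
P = B + 2.32·ex + 3.26·ey = (1.0080,6.8416)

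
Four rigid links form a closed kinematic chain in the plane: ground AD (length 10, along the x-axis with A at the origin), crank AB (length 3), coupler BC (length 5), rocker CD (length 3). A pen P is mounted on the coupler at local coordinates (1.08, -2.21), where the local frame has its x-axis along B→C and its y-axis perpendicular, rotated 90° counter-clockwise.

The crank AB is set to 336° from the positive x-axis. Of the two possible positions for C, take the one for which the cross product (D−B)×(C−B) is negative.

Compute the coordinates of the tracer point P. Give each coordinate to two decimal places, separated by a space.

A=(0,0), D=(10.00,0)
B = A + 3.00·(cos336°, sin336°) = (2.7406, -1.2202)
|BD| = 7.3612
circle(B,5.00) ∩ circle(D,3.00): a=4.7674, h=1.5073
  candidates: C₊=(7.1922,1.0565) cross=11.096; C₋=(7.6919,-1.9165) cross=-11.096
  mode - wants cross < 0 → take C=(7.6919,-1.9165) (cross=-11.096)
ex = (C−B)/|BC| = (0.9903,-0.1392); ey = (0.1392,0.9903)
P = B + 1.08·ex + -2.21·ey = (3.5024,-3.5591)

3.50 -3.56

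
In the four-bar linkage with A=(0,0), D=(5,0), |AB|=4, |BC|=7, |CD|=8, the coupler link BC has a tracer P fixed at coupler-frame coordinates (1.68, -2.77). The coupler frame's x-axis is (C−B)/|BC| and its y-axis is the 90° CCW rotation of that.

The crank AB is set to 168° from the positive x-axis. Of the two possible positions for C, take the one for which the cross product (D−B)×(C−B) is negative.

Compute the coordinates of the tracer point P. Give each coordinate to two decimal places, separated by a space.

-5.67 -1.89

A=(0,0), D=(5.00,0)
B = A + 4.00·(cos168°, sin168°) = (-3.9126, 0.8316)
|BD| = 8.9513
circle(B,7.00) ∩ circle(D,8.00): a=3.6378, h=5.9805
  candidates: C₊=(0.2651,6.4483) cross=53.533; C₋=(-0.8462,-5.4610) cross=-53.533
  mode - wants cross < 0 → take C=(-0.8462,-5.4610) (cross=-53.533)
ex = (C−B)/|BC| = (0.4381,-0.8989); ey = (0.8989,0.4381)
P = B + 1.68·ex + -2.77·ey = (-5.6667,-1.8920)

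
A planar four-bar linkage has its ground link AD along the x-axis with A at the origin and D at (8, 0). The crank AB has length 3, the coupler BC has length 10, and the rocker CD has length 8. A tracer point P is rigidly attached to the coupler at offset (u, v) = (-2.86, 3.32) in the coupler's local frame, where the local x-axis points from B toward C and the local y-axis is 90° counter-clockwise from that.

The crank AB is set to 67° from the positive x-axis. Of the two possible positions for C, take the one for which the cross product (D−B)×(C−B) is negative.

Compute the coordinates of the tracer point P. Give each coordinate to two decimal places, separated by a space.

A=(0,0), D=(8.00,0)
B = A + 3.00·(cos67°, sin67°) = (1.1722, 2.7615)
|BD| = 7.3651
circle(B,10.00) ∩ circle(D,8.00): a=6.1265, h=7.9035
  candidates: C₊=(9.8151,7.7914) cross=58.210; C₋=(3.8884,-6.8625) cross=-58.210
  mode - wants cross < 0 → take C=(3.8884,-6.8625) (cross=-58.210)
ex = (C−B)/|BC| = (0.2716,-0.9624); ey = (0.9624,0.2716)
P = B + -2.86·ex + 3.32·ey = (3.5906,6.4158)

3.59 6.42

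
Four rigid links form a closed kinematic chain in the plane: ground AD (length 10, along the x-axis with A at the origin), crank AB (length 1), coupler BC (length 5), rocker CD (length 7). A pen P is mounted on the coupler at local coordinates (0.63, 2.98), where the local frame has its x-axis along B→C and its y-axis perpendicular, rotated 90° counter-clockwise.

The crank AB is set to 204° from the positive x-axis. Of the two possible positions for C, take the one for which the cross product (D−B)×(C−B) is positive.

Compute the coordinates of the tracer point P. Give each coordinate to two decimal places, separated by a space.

A=(0,0), D=(10.00,0)
B = A + 1.00·(cos204°, sin204°) = (-0.9135, -0.4067)
|BD| = 10.9211
circle(B,5.00) ∩ circle(D,7.00): a=4.3618, h=2.4444
  candidates: C₊=(3.3542,2.1984) cross=26.695; C₋=(3.5362,-2.6870) cross=-26.695
  mode + wants cross > 0 → take C=(3.3542,2.1984) (cross=26.695)
ex = (C−B)/|BC| = (0.8535,0.5210); ey = (-0.5210,0.8535)
P = B + 0.63·ex + 2.98·ey = (-1.9285,2.4651)

-1.93 2.47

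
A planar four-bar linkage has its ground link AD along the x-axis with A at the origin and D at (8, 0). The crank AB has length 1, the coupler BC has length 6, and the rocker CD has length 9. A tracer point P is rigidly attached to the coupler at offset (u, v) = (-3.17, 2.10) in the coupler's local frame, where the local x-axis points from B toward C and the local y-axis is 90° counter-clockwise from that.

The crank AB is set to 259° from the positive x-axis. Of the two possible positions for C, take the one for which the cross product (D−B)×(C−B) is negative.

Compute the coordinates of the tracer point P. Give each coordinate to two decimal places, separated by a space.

A=(0,0), D=(8.00,0)
B = A + 1.00·(cos259°, sin259°) = (-0.1908, -0.9816)
|BD| = 8.2494
circle(B,6.00) ∩ circle(D,9.00): a=1.3972, h=5.8350
  candidates: C₊=(0.5022,4.9782) cross=48.136; C₋=(1.8908,-6.6089) cross=-48.136
  mode - wants cross < 0 → take C=(1.8908,-6.6089) (cross=-48.136)
ex = (C−B)/|BC| = (0.3469,-0.9379); ey = (0.9379,0.3469)
P = B + -3.17·ex + 2.10·ey = (0.6789,2.7201)

0.68 2.72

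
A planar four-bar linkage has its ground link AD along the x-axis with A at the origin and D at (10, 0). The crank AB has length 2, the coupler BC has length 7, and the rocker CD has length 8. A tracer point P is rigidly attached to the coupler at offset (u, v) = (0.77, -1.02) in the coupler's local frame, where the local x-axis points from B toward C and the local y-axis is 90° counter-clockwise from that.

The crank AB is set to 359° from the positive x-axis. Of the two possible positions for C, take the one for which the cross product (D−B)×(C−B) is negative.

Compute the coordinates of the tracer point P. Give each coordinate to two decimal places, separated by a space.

A=(0,0), D=(10.00,0)
B = A + 2.00·(cos359°, sin359°) = (1.9997, -0.0349)
|BD| = 8.0004
circle(B,7.00) ∩ circle(D,8.00): a=3.0627, h=6.2944
  candidates: C₊=(5.0349,6.2728) cross=50.358; C₋=(5.0899,-6.3159) cross=-50.358
  mode - wants cross < 0 → take C=(5.0899,-6.3159) (cross=-50.358)
ex = (C−B)/|BC| = (0.4415,-0.8973); ey = (0.8973,0.4415)
P = B + 0.77·ex + -1.02·ey = (1.4244,-1.1761)

1.42 -1.18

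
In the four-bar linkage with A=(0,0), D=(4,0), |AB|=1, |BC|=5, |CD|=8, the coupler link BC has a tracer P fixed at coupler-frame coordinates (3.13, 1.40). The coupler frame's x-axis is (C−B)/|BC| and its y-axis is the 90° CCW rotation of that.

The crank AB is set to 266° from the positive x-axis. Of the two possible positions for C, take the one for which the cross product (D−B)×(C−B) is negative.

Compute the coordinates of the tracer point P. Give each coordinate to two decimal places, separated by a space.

A=(0,0), D=(4.00,0)
B = A + 1.00·(cos266°, sin266°) = (-0.0698, -0.9976)
|BD| = 4.1902
circle(B,5.00) ∩ circle(D,8.00): a=-2.5586, h=4.2958
  candidates: C₊=(-3.5774,2.5656) cross=18.000; C₋=(-1.5321,-5.7790) cross=-18.000
  mode - wants cross < 0 → take C=(-1.5321,-5.7790) (cross=-18.000)
ex = (C−B)/|BC| = (-0.2925,-0.9563); ey = (0.9563,-0.2925)
P = B + 3.13·ex + 1.40·ey = (0.3536,-4.4002)

0.35 -4.40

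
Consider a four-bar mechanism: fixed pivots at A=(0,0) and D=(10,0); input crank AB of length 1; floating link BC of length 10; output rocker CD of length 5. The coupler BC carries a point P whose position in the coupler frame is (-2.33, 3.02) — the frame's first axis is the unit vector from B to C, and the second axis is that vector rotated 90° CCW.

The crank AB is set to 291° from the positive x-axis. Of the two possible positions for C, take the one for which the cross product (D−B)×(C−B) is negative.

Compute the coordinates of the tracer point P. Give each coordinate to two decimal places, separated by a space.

-0.55 2.77

A=(0,0), D=(10.00,0)
B = A + 1.00·(cos291°, sin291°) = (0.3584, -0.9336)
|BD| = 9.6867
circle(B,10.00) ∩ circle(D,5.00): a=8.7146, h=4.9046
  candidates: C₊=(8.5597,4.7881) cross=47.509; C₋=(9.5051,-4.9755) cross=-47.509
  mode - wants cross < 0 → take C=(9.5051,-4.9755) (cross=-47.509)
ex = (C−B)/|BC| = (0.9147,-0.4042); ey = (0.4042,0.9147)
P = B + -2.33·ex + 3.02·ey = (-0.5522,2.7705)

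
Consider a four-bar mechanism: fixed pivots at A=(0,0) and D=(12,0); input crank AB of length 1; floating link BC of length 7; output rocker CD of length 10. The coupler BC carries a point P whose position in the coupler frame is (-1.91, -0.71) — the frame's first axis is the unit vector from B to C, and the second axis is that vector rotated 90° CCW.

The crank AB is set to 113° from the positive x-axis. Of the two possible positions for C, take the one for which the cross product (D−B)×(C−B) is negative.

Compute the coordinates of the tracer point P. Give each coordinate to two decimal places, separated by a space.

-2.01 2.16

A=(0,0), D=(12.00,0)
B = A + 1.00·(cos113°, sin113°) = (-0.3907, 0.9205)
|BD| = 12.4249
circle(B,7.00) ∩ circle(D,10.00): a=4.1601, h=5.6297
  candidates: C₊=(4.1750,6.2265) cross=69.948; C₋=(3.3409,-5.0019) cross=-69.948
  mode - wants cross < 0 → take C=(3.3409,-5.0019) (cross=-69.948)
ex = (C−B)/|BC| = (0.5331,-0.8461); ey = (0.8461,0.5331)
P = B + -1.91·ex + -0.71·ey = (-2.0096,2.1580)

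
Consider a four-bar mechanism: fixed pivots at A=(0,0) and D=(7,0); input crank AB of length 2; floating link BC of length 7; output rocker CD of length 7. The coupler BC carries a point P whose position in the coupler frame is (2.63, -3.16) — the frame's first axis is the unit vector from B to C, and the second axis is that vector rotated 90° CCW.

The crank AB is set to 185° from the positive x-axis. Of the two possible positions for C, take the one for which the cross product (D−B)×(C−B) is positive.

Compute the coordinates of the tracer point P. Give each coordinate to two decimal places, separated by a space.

A=(0,0), D=(7.00,0)
B = A + 2.00·(cos185°, sin185°) = (-1.9924, -0.1743)
|BD| = 8.9941
circle(B,7.00) ∩ circle(D,7.00): a=4.4970, h=5.3644
  candidates: C₊=(2.3998,5.2762) cross=48.248; C₋=(2.6078,-5.4505) cross=-48.248
  mode + wants cross > 0 → take C=(2.3998,5.2762) (cross=48.248)
ex = (C−B)/|BC| = (0.6275,0.7786); ey = (-0.7786,0.6275)
P = B + 2.63·ex + -3.16·ey = (2.1184,-0.1092)

2.12 -0.11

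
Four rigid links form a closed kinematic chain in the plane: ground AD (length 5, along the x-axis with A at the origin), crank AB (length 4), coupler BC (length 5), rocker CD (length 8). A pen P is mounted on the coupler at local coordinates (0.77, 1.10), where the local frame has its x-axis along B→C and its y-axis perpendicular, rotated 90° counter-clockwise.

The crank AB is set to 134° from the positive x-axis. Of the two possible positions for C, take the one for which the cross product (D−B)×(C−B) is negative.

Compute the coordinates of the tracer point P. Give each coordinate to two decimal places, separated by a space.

A=(0,0), D=(5.00,0)
B = A + 4.00·(cos134°, sin134°) = (-2.7786, 2.8774)
|BD| = 8.2938
circle(B,5.00) ∩ circle(D,8.00): a=1.7957, h=4.6664
  candidates: C₊=(0.5245,6.6310) cross=38.702; C₋=(-2.7134,-2.1222) cross=-38.702
  mode - wants cross < 0 → take C=(-2.7134,-2.1222) (cross=-38.702)
ex = (C−B)/|BC| = (0.0131,-0.9999); ey = (0.9999,0.0131)
P = B + 0.77·ex + 1.10·ey = (-1.6687,2.1218)

-1.67 2.12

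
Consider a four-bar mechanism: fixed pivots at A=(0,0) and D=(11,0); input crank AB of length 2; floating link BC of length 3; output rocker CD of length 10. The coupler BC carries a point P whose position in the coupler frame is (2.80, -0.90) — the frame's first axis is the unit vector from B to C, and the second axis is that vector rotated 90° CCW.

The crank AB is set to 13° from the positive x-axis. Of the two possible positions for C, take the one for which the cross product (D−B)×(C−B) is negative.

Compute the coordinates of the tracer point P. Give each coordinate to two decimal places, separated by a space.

0.48 -2.10

A=(0,0), D=(11.00,0)
B = A + 2.00·(cos13°, sin13°) = (1.9487, 0.4499)
|BD| = 9.0624
circle(B,3.00) ∩ circle(D,10.00): a=-0.4895, h=2.9598
  candidates: C₊=(1.6068,3.4303) cross=26.823; C₋=(1.3129,-2.4819) cross=-26.823
  mode - wants cross < 0 → take C=(1.3129,-2.4819) (cross=-26.823)
ex = (C−B)/|BC| = (-0.2119,-0.9773); ey = (0.9773,-0.2119)
P = B + 2.80·ex + -0.90·ey = (0.4757,-2.0957)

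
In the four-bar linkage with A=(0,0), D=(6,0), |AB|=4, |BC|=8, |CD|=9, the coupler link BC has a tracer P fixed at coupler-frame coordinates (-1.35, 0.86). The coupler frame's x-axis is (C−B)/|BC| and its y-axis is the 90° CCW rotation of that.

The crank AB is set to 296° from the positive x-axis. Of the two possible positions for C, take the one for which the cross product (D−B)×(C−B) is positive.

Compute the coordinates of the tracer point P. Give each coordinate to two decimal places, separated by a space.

1.72 -5.20

A=(0,0), D=(6.00,0)
B = A + 4.00·(cos296°, sin296°) = (1.7535, -3.5952)
|BD| = 5.5640
circle(B,8.00) ∩ circle(D,9.00): a=1.2543, h=7.9011
  candidates: C₊=(-2.3945,3.2455) cross=43.962; C₋=(7.8161,-8.8149) cross=-43.962
  mode + wants cross > 0 → take C=(-2.3945,3.2455) (cross=43.962)
ex = (C−B)/|BC| = (-0.5185,0.8551); ey = (-0.8551,-0.5185)
P = B + -1.35·ex + 0.86·ey = (1.7181,-5.1954)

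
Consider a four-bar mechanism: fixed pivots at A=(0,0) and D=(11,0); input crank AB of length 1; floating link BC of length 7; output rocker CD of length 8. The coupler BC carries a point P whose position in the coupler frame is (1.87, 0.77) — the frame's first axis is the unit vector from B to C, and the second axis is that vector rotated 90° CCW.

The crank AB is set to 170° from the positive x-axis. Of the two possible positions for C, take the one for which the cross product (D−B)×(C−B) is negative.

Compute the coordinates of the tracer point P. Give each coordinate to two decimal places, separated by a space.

A=(0,0), D=(11.00,0)
B = A + 1.00·(cos170°, sin170°) = (-0.9848, 0.1736)
|BD| = 11.9861
circle(B,7.00) ∩ circle(D,8.00): a=5.3673, h=4.4936
  candidates: C₊=(4.4470,4.5890) cross=53.860; C₋=(4.3168,-4.3972) cross=-53.860
  mode - wants cross < 0 → take C=(4.3168,-4.3972) (cross=-53.860)
ex = (C−B)/|BC| = (0.7574,-0.6530); ey = (0.6530,0.7574)
P = B + 1.87·ex + 0.77·ey = (0.9343,-0.4642)

0.93 -0.46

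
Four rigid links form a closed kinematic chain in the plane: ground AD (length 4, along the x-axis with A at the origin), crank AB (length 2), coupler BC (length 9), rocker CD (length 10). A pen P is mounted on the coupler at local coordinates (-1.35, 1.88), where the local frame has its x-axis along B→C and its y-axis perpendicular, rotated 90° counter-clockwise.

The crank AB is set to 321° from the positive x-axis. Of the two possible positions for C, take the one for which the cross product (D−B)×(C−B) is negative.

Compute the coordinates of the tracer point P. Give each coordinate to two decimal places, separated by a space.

A=(0,0), D=(4.00,0)
B = A + 2.00·(cos321°, sin321°) = (1.5543, -1.2586)
|BD| = 2.7506
circle(B,9.00) ∩ circle(D,10.00): a=-2.0785, h=8.7567
  candidates: C₊=(-4.3009,5.5764) cross=24.086; C₋=(3.7131,-9.9959) cross=-24.086
  mode - wants cross < 0 → take C=(3.7131,-9.9959) (cross=-24.086)
ex = (C−B)/|BC| = (0.2399,-0.9708); ey = (0.9708,0.2399)
P = B + -1.35·ex + 1.88·ey = (3.0556,0.5029)

3.06 0.50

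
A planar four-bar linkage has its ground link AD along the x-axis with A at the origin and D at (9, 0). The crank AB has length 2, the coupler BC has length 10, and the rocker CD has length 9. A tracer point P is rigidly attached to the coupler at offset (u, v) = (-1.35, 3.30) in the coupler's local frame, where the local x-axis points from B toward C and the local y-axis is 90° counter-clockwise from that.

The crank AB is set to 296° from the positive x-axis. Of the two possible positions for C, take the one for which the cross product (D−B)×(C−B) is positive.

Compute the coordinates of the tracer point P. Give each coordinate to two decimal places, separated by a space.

-2.68 -1.97

A=(0,0), D=(9.00,0)
B = A + 2.00·(cos296°, sin296°) = (0.8767, -1.7976)
|BD| = 8.3198
circle(B,10.00) ∩ circle(D,9.00): a=5.3017, h=8.4789
  candidates: C₊=(4.2213,7.6265) cross=70.542; C₋=(7.8852,-8.9307) cross=-70.542
  mode + wants cross > 0 → take C=(4.2213,7.6265) (cross=70.542)
ex = (C−B)/|BC| = (0.3345,0.9424); ey = (-0.9424,0.3345)
P = B + -1.35·ex + 3.30·ey = (-2.6847,-1.9661)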